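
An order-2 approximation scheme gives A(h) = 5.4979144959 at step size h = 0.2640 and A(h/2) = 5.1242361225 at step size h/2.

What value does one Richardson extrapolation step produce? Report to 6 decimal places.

4.999677

Leading term ∝ h^2; use weight 4 = 2^2.
4·5.1242361225 = 20.4969444900; 20.4969444900 − 5.4979144959 = 14.9990299941
Divide by 2^2 − 1 = 3.
14.9990299941 ÷ 3 = 4.9996766647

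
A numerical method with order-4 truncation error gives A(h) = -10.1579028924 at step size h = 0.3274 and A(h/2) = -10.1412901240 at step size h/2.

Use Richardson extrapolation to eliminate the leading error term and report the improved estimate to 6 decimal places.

Method order is 4; weight 2^4 = 16.
Weighted: (-162.2606419840) − (-10.1579028924) = -152.1027390916
Divide by 2^4 − 1 = 15.
So the Richardson estimate is -10.1401826061.

-10.140183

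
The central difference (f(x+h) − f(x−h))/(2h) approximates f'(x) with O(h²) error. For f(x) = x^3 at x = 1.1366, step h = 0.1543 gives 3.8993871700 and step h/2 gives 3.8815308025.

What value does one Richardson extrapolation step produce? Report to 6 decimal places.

r = 2: numerator weight 4, denominator 3.
4·3.8815308025 = 15.5261232100; subtract 3.8993871700 → 11.6267360400
(4·3.8815308025 − 3.8993871700)/(4 − 1) = 3.8755786800

3.875579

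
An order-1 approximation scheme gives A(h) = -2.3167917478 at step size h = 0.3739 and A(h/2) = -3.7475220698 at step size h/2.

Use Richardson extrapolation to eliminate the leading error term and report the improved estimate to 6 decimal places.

Order 1 gives 2^r = 2 and 2^r − 1 = 1.
2 × (-3.7475220698) − (-2.3167917478) = -5.1782523918
(-5.1782523918) ÷ 1 = -5.1782523918
Gap between inputs: 1.431e+00; correction applied: −1.4307303220.

-5.178252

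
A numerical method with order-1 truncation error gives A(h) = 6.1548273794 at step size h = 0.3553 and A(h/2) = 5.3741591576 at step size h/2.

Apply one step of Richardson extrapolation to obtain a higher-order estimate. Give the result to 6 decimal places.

Error is O(h^1); halving h shrinks it by 2^1 = 2.
Top: 2(5.3741591576) − (6.1548273794) = 4.5934909358
Denominator 2 − 1 = 1.
Result: 4.5934909358
Correction |R − A(h/2)| = 7.807e-01; gap |A(h/2) − A(h)| = 7.807e-01.

4.593491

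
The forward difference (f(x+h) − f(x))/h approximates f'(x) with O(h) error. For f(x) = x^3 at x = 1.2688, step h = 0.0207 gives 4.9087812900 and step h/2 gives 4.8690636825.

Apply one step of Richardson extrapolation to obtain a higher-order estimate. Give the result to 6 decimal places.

With r = 1 the leading error scales as h^1, so the weight is 2^1 = 2.
2×4.8690636825 − 4.9087812900 = 4.8293460750
Denominator 2 − 1 = 1.
4.8293460750 ÷ 1 = 4.8293460750
Shift from A(h/2): −0.0397176075.

4.829346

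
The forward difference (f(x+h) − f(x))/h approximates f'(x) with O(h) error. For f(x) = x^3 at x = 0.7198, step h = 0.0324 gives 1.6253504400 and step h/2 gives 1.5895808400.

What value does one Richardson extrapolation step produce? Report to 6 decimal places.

1.553811

Method order is 1; weight 2^1 = 2.
Weighted: 3.1791616800 − 1.6253504400 = 1.5538112400
Divide by 2^1 − 1 = 1.
Result: 1.5538112400
Correction |R − A(h/2)| = 3.577e-02; gap |A(h/2) − A(h)| = 3.577e-02.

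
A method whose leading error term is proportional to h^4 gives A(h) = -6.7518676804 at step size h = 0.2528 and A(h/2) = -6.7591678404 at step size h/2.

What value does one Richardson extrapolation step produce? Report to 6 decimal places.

Order 4 gives 2^r = 16 and 2^r − 1 = 15.
16×(-6.7591678404) − (-6.7518676804) = -101.3948177660
Divide by 2^4 − 1 = 15.
Result: -6.7596545177
Correction |R − A(h/2)| = 4.867e-04; gap |A(h/2) − A(h)| = 7.300e-03.

-6.759655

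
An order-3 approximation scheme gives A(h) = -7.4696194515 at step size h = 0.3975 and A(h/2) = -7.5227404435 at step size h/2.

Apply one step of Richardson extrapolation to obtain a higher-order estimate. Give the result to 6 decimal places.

-7.530329

Leading term ∝ h^3; use weight 8 = 2^3.
8 × (-7.5227404435) = -60.1819235480; subtract (-7.4696194515) → -52.7123040965
Denominator 8 − 1 = 7.
(-52.7123040965) ÷ 7 = -7.5303291566
Gap between inputs: 5.312e-02; correction applied: −0.0075887131.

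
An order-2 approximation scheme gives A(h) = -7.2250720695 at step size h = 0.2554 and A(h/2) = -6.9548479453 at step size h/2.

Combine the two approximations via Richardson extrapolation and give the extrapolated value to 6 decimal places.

With r = 2 the leading error scales as h^2, so the weight is 2^2 = 4.
4*(-6.9548479453) = -27.8193917812; subtract (-7.2250720695) → -20.5943197117
(4*(-6.9548479453) − (-7.2250720695))/(4 − 1) = -6.8647732372

-6.864773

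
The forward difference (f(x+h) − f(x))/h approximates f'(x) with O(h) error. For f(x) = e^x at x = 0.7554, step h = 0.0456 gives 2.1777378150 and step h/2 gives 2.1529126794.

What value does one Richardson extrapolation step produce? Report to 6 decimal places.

Leading term ∝ h^1; use weight 2 = 2^1.
2×2.1529126794 = 4.3058253588; 4.3058253588 − 2.1777378150 = 2.1280875438
R = 2.1280875438/1 = 2.1280875438

2.128088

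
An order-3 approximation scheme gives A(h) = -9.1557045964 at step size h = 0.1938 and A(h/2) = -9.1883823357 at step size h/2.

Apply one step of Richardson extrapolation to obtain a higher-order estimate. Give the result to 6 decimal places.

Error is O(h^3); halving h shrinks it by 2^3 = 8.
2^3*A(h/2) = -73.5070586856; minus A(h) gives -64.3513540892.
(-64.3513540892) ÷ 7 = -9.1930505842

-9.193051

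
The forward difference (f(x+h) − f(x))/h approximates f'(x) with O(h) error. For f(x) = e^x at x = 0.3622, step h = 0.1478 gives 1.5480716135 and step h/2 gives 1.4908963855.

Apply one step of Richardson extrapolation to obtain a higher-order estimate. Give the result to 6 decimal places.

1.433721

With r = 1 the leading error scales as h^1, so the weight is 2^1 = 2.
Difference of the inputs: 1.4908963855 − 1.5480716135 = -0.0571752280
Correction (A(h/2) − A(h))/(2 − 1) = (-0.0571752280)/1 = -0.0571752280
R = A(h/2) + (A(h/2) − A(h))/1 = 1.4908963855 − 0.0571752280 = 1.4337211575
Correction |R − A(h/2)| = 5.718e-02; gap |A(h/2) − A(h)| = 5.718e-02.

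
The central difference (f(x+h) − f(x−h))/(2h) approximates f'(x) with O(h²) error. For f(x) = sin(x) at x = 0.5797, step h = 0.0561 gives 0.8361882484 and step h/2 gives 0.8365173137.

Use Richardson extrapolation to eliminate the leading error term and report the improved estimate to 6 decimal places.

r = 2, so 2^r = 4.
Weighted: 3.3460692548 − 0.8361882484 = 2.5098810064
Denominator 4 − 1 = 3.
So the Richardson estimate is 0.8366270021.
Gap between inputs: 3.291e-04; correction applied: +0.0001096884.

0.836627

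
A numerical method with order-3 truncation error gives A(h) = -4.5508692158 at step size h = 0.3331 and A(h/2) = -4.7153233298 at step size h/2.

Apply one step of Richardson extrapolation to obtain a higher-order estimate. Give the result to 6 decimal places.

-4.738817

Method order is 3; weight 2^3 = 8.
Weighted: (-37.7225866384) − (-4.5508692158) = -33.1717174226
Divide by 2^3 − 1 = 7.
(8·(-4.7153233298) − (-4.5508692158))/(8 − 1) = -4.7388167747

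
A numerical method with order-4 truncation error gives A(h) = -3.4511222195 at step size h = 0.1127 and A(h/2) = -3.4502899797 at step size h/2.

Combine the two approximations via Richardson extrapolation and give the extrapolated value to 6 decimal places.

-3.450234

Order 4 gives 2^r = 16 and 2^r − 1 = 15.
16×(-3.4502899797) − (-3.4511222195) = -51.7535174557
(16×(-3.4502899797) − (-3.4511222195))/(16 − 1) = -3.4502344970
Shift from A(h/2): +0.0000554827.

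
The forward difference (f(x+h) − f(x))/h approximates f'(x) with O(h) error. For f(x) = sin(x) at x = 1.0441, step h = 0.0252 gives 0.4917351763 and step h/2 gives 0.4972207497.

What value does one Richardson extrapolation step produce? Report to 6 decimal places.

The method has order 1: 2^1 = 2.
Numerator 2×A(h/2) − A(h) = 2×0.4972207497 − 0.4917351763 = 0.5027063231
Divide by 2^1 − 1 = 1.
R = 0.5027063231/1 = 0.5027063231
Shift from A(h/2): +0.0054855734.

0.502706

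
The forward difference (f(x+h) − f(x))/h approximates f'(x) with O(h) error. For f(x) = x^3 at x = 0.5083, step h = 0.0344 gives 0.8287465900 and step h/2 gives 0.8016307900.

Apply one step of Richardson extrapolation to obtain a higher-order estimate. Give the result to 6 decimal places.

0.774515

Order 1 gives 2^r = 2 and 2^r − 1 = 1.
Weighted: 1.6032615800 − 0.8287465900 = 0.7745149900
Denominator 2 − 1 = 1.
So the Richardson estimate is 0.7745149900.
Gap between inputs: 2.712e-02; correction applied: −0.0271158000.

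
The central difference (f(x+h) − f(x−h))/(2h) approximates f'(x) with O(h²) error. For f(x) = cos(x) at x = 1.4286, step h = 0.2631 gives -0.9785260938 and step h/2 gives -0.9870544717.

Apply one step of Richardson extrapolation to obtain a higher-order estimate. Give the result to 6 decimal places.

-0.989897

Leading term ∝ h^2; use weight 4 = 2^2.
4 × (-0.9870544717) − (-0.9785260938) = -2.9696917930
Divide by 2^2 − 1 = 3.
So the Richardson estimate is -0.9898972643.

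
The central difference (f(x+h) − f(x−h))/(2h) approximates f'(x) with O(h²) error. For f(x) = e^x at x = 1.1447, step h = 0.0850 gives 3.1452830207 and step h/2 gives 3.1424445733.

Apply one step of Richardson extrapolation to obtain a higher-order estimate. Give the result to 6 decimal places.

The method has order 2: 2^2 = 4.
Difference of the inputs: 3.1424445733 − 3.1452830207 = -0.0028384474
Correction (A(h/2) − A(h))/(4 − 1) = (-0.0028384474)/3 = -0.0009461491
R = A(h/2) + (A(h/2) − A(h))/3 = 3.1424445733 − 0.0009461491 = 3.1414984242
Gap between inputs: 2.838e-03; correction applied: −0.0009461491.

3.141498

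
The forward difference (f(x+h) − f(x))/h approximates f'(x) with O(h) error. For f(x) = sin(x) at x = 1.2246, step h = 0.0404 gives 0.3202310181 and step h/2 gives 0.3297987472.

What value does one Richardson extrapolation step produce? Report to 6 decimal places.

The method has order 1: 2^1 = 2.
2×0.3297987472 = 0.6595974944; subtract 0.3202310181 → 0.3393664763
Extrapolated: 0.3393664763 / 1 = 0.3393664763
Correction |R − A(h/2)| = 9.568e-03; gap |A(h/2) − A(h)| = 9.568e-03.

0.339366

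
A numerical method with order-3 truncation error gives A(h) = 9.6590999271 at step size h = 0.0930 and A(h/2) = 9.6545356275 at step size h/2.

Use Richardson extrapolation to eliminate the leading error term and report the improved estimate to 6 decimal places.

9.653884

Leading term ∝ h^3; use weight 8 = 2^3.
Weighted: 77.2362850200 − 9.6590999271 = 67.5771850929
Extrapolated: 67.5771850929 / 7 = 9.6538835847
Shift from A(h/2): −0.0006520428.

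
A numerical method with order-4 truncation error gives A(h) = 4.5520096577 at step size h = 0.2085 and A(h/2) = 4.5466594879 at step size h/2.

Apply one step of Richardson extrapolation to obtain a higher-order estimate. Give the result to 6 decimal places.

r = 4: numerator weight 16, denominator 15.
16 × 4.5466594879 = 72.7465518064; 72.7465518064 − 4.5520096577 = 68.1945421487
(16 × 4.5466594879 − 4.5520096577)/(16 − 1) = 4.5463028099

4.546303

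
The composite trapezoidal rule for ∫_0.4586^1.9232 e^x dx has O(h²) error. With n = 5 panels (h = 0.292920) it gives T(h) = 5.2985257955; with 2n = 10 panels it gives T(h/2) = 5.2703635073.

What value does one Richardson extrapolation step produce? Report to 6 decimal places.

r = 2: numerator weight 4, denominator 3.
Weighted: 21.0814540292 − 5.2985257955 = 15.7829282337
Denominator 4 − 1 = 3.
R = 15.7829282337/3 = 5.2609760779

5.260976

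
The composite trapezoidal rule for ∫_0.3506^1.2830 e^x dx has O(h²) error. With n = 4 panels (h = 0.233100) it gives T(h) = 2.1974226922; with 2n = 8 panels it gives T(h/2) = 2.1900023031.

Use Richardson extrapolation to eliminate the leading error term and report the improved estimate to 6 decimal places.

2.187529

With r = 2 the leading error scales as h^2, so the weight is 2^2 = 4.
4 × 2.1900023031 − 2.1974226922 = 6.5625865202
R = 6.5625865202/3 = 2.1875288401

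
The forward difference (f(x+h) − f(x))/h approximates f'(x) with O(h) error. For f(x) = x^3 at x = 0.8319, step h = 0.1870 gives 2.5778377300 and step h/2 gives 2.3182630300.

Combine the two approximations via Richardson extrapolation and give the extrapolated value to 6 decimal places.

2.058688

The method has order 1: 2^1 = 2.
2*2.3182630300 = 4.6365260600; 4.6365260600 − 2.5778377300 = 2.0586883300
Denominator 2 − 1 = 1.
2.0586883300 ÷ 1 = 2.0586883300
Gap between inputs: 2.596e-01; correction applied: −0.2595747000.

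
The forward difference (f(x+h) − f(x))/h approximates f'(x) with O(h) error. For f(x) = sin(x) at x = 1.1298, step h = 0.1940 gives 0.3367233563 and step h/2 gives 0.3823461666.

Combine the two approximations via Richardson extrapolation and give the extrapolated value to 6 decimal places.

Order 1 gives 2^r = 2 and 2^r − 1 = 1.
2×0.3823461666 = 0.7646923332; 0.7646923332 − 0.3367233563 = 0.4279689769
Denominator 2 − 1 = 1.
R = 0.4279689769/1 = 0.4279689769

0.427969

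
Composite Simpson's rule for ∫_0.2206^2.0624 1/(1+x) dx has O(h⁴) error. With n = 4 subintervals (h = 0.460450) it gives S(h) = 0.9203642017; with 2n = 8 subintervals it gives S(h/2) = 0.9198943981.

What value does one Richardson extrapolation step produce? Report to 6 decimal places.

Error is O(h^4); halving h shrinks it by 2^4 = 16.
16*0.9198943981 = 14.7183103696; 14.7183103696 − 0.9203642017 = 13.7979461679
Extrapolated: 13.7979461679 / 15 = 0.9198630779

0.919863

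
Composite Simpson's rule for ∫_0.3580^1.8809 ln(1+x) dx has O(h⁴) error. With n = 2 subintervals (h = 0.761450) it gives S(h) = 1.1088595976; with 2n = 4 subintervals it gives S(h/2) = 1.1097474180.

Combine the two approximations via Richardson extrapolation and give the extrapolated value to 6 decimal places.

1.109807

With r = 4 the leading error scales as h^4, so the weight is 2^4 = 16.
2^4*A(h/2) = 17.7559586880; minus A(h) gives 16.6470990904.
(16*1.1097474180 − 1.1088595976)/(16 − 1) = 1.1098066060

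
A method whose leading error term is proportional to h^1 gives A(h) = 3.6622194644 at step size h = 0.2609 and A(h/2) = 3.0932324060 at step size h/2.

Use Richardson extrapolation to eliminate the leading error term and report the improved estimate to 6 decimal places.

2.524245

With r = 1 the leading error scales as h^1, so the weight is 2^1 = 2.
Top: 2(3.0932324060) − (3.6622194644) = 2.5242453476
(2*3.0932324060 − 3.6622194644)/(2 − 1) = 2.5242453476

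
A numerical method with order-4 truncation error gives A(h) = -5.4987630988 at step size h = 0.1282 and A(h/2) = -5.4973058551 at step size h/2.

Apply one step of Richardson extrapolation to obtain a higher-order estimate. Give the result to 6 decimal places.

With r = 4 the leading error scales as h^4, so the weight is 2^4 = 16.
2^4·A(h/2) = -87.9568936816; minus A(h) gives -82.4581305828.
Denominator 16 − 1 = 15.
Result: -5.4972087055

-5.497209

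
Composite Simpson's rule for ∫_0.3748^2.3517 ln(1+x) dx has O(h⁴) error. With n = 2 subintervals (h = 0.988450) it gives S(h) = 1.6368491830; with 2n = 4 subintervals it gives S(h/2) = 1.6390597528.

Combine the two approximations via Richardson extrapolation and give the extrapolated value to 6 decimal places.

Leading term ∝ h^4; use weight 16 = 2^4.
16*1.6390597528 − 1.6368491830 = 24.5881068618
(16*1.6390597528 − 1.6368491830)/(16 − 1) = 1.6392071241

1.639207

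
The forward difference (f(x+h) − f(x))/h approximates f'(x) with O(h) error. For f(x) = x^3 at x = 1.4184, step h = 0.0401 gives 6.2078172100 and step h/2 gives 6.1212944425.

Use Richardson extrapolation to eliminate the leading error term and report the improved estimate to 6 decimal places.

6.034772

r = 1: numerator weight 2, denominator 1.
2×6.1212944425 = 12.2425888850; 12.2425888850 − 6.2078172100 = 6.0347716750
(2×6.1212944425 − 6.2078172100)/(2 − 1) = 6.0347716750
Gap between inputs: 8.652e-02; correction applied: −0.0865227675.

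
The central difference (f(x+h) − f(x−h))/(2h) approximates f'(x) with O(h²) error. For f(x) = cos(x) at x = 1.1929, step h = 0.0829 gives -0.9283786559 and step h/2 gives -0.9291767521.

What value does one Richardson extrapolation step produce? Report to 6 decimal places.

-0.929443

Error is O(h^2); halving h shrinks it by 2^2 = 4.
Numerator 4·A(h/2) − A(h) = 4·(-0.9291767521) − (-0.9283786559) = -2.7883283525
Denominator 4 − 1 = 3.
(-2.7883283525) ÷ 3 = -0.9294427842
Correction |R − A(h/2)| = 2.660e-04; gap |A(h/2) − A(h)| = 7.981e-04.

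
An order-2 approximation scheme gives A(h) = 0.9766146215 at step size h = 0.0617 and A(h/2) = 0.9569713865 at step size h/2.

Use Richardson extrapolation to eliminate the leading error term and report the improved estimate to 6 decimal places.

r = 2: numerator weight 4, denominator 3.
Weighted: 3.8278855460 − 0.9766146215 = 2.8512709245
Denominator 4 − 1 = 3.
2.8512709245 ÷ 3 = 0.9504236415
Gap between inputs: 1.964e-02; correction applied: −0.0065477450.

0.950424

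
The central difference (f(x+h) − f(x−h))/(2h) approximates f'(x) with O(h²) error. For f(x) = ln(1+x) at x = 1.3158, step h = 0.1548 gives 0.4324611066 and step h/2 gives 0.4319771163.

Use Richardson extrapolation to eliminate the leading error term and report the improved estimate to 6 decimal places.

0.431816

Leading term ∝ h^2; use weight 4 = 2^2.
Difference of the inputs: 0.4319771163 − 0.4324611066 = -0.0004839903
Correction (A(h/2) − A(h))/(4 − 1) = (-0.0004839903)/3 = -0.0001613301
R = A(h/2) + (A(h/2) − A(h))/3 = 0.4319771163 − 0.0001613301 = 0.4318157862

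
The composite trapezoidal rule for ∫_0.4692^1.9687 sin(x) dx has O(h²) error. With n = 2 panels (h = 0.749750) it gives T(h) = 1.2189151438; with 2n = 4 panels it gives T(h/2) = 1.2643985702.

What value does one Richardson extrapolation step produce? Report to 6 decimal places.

1.279560

Order 2 gives 2^r = 4 and 2^r − 1 = 3.
Numerator 4·A(h/2) − A(h) = 4·1.2643985702 − 1.2189151438 = 3.8386791370
Divide by 2^2 − 1 = 3.
(4·1.2643985702 − 1.2189151438)/(4 − 1) = 1.2795597123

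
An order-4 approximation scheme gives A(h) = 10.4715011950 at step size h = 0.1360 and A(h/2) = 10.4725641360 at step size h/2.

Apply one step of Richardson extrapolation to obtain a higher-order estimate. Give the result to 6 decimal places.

r = 4: numerator weight 16, denominator 15.
2^4×A(h/2) = 167.5610261760; minus A(h) gives 157.0895249810.
Denominator 16 − 1 = 15.
Extrapolated: 157.0895249810 / 15 = 10.4726349987
Shift from A(h/2): +0.0000708627.

10.472635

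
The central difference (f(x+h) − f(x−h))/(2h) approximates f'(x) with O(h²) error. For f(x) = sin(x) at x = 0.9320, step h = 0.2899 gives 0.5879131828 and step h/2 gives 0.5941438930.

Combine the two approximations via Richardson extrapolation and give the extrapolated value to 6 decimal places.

Method order is 2; weight 2^2 = 4.
4·0.5941438930 = 2.3765755720; 2.3765755720 − 0.5879131828 = 1.7886623892
R = 1.7886623892/3 = 0.5962207964

0.596221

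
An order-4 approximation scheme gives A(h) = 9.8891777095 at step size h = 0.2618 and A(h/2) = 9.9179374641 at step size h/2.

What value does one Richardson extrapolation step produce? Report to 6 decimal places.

9.919855

The method has order 4: 2^4 = 16.
Top: 16(9.9179374641) − (9.8891777095) = 148.7978217161
Extrapolated: 148.7978217161 / 15 = 9.9198547811
Correction |R − A(h/2)| = 1.917e-03; gap |A(h/2) − A(h)| = 2.876e-02.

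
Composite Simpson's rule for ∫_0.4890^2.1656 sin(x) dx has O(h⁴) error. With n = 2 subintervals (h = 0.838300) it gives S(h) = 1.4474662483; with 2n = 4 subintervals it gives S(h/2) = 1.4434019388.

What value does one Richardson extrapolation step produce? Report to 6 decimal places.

1.443131

r = 4: numerator weight 16, denominator 15.
16×1.4434019388 = 23.0944310208; 23.0944310208 − 1.4474662483 = 21.6469647725
Divide by 2^4 − 1 = 15.
(16×1.4434019388 − 1.4474662483)/(16 − 1) = 1.4431309848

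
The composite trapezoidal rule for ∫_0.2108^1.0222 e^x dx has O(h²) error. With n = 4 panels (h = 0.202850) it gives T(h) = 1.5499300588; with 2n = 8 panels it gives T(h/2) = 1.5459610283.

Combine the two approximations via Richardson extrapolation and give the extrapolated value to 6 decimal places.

1.544638

r = 2: numerator weight 4, denominator 3.
4×1.5459610283 = 6.1838441132; 6.1838441132 − 1.5499300588 = 4.6339140544
Divide by 2^2 − 1 = 3.
4.6339140544 ÷ 3 = 1.5446380181
Correction |R − A(h/2)| = 1.323e-03; gap |A(h/2) − A(h)| = 3.969e-03.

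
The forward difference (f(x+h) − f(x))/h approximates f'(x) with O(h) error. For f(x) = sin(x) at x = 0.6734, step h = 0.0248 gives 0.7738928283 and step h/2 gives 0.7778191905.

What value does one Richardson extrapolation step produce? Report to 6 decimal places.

0.781746

The method has order 1: 2^1 = 2.
2^1 × A(h/2) = 1.5556383810; minus A(h) gives 0.7817455527.
Divide by 2^1 − 1 = 1.
So the Richardson estimate is 0.7817455527.
Correction |R − A(h/2)| = 3.926e-03; gap |A(h/2) − A(h)| = 3.926e-03.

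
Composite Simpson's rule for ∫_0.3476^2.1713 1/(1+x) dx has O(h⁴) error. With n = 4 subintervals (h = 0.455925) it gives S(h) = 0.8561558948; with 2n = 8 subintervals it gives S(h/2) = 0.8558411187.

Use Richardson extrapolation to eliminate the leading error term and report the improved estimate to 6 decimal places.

0.855820

r = 4: numerator weight 16, denominator 15.
16 × 0.8558411187 = 13.6934578992; subtract 0.8561558948 → 12.8373020044
Divide by 2^4 − 1 = 15.
(16 × 0.8558411187 − 0.8561558948)/(16 − 1) = 0.8558201336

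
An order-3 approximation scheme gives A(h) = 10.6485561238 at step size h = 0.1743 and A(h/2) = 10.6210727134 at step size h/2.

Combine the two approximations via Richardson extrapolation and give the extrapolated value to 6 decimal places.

Method order is 3; weight 2^3 = 8.
Weighted: 84.9685817072 − 10.6485561238 = 74.3200255834
Divide by 2^3 − 1 = 7.
R = 74.3200255834/7 = 10.6171465119
Shift from A(h/2): −0.0039262015.

10.617147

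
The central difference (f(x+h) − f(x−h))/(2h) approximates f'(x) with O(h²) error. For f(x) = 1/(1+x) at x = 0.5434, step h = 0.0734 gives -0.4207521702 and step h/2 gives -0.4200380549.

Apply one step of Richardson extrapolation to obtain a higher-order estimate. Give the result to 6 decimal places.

-0.419800

Order 2 gives 2^r = 4 and 2^r − 1 = 3.
Top: 4(-0.4200380549) − (-0.4207521702) = -1.2594000494
(-1.2594000494) ÷ 3 = -0.4198000165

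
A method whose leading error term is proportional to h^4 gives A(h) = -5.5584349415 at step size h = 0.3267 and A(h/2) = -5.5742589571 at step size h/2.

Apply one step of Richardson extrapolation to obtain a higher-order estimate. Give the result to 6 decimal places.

-5.575314

With r = 4 the leading error scales as h^4, so the weight is 2^4 = 16.
Weighted: (-89.1881433136) − (-5.5584349415) = -83.6297083721
Denominator 16 − 1 = 15.
(16·(-5.5742589571) − (-5.5584349415))/(16 − 1) = -5.5753138915
Gap between inputs: 1.582e-02; correction applied: −0.0010549344.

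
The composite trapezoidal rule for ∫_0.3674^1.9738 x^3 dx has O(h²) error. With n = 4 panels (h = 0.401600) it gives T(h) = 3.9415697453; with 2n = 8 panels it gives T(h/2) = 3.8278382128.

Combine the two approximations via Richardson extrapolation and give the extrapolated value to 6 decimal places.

3.789928

Order 2 gives 2^r = 4 and 2^r − 1 = 3.
4*3.8278382128 − 3.9415697453 = 11.3697831059
Divide by 2^2 − 1 = 3.
Extrapolated: 11.3697831059 / 3 = 3.7899277020
Correction |R − A(h/2)| = 3.791e-02; gap |A(h/2) − A(h)| = 1.137e-01.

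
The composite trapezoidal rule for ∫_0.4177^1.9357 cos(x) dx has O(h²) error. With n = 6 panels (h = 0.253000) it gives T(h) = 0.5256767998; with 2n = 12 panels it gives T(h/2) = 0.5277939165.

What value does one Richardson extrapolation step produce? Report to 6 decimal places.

0.528500

Method order is 2; weight 2^2 = 4.
4·0.5277939165 − 0.5256767998 = 1.5854988662
R = 1.5854988662/3 = 0.5284996221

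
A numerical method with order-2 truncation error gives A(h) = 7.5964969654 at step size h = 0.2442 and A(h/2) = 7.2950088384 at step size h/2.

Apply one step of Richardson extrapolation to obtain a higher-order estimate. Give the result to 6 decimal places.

With r = 2 the leading error scales as h^2, so the weight is 2^2 = 4.
4*7.2950088384 − 7.5964969654 = 21.5835383882
Denominator 4 − 1 = 3.
Extrapolated: 21.5835383882 / 3 = 7.1945127961
Gap between inputs: 3.015e-01; correction applied: −0.1004960423.

7.194513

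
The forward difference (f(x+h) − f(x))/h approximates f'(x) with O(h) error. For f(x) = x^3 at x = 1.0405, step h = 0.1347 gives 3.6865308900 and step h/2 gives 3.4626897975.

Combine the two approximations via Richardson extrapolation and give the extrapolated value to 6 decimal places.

Leading term ∝ h^1; use weight 2 = 2^1.
2·3.4626897975 = 6.9253795950; 6.9253795950 − 3.6865308900 = 3.2388487050
Extrapolated: 3.2388487050 / 1 = 3.2388487050

3.238849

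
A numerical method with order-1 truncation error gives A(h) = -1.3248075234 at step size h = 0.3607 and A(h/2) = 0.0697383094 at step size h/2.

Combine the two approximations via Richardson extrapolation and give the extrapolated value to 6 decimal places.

Method order is 1; weight 2^1 = 2.
2·0.0697383094 − (-1.3248075234) = 1.4642841422
Extrapolated: 1.4642841422 / 1 = 1.4642841422
Correction |R − A(h/2)| = 1.395e+00; gap |A(h/2) − A(h)| = 1.395e+00.

1.464284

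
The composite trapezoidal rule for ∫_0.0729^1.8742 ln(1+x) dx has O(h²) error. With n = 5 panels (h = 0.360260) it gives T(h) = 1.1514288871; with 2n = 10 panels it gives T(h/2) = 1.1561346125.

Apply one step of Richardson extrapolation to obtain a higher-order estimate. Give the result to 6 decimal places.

r = 2, so 2^r = 4.
4*1.1561346125 − 1.1514288871 = 3.4731095629
3.4731095629 ÷ 3 = 1.1577031876

1.157703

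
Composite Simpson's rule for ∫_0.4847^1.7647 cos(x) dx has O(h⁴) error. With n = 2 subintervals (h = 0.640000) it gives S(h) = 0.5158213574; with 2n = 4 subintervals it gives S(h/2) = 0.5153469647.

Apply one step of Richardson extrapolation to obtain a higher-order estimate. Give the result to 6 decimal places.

0.515315

r = 4, so 2^r = 16.
2^4·A(h/2) = 8.2455514352; minus A(h) gives 7.7297300778.
Divide by 2^4 − 1 = 15.
Extrapolated: 7.7297300778 / 15 = 0.5153153385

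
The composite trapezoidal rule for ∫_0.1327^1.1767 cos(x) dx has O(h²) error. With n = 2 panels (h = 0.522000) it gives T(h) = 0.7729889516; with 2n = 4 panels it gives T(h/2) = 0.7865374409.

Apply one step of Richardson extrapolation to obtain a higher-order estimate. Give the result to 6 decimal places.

0.791054

Method order is 2; weight 2^2 = 4.
Difference of the inputs: 0.7865374409 − 0.7729889516 = 0.0135484893
Divide by 2^2 − 1 = 3: 0.0135484893/3 = 0.0045161631
R = A(h/2) + (A(h/2) − A(h))/3 = 0.7865374409 + 0.0045161631 = 0.7910536040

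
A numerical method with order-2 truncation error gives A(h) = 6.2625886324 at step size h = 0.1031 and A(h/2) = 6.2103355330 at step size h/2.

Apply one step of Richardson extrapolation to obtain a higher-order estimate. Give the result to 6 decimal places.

6.192918

With r = 2 the leading error scales as h^2, so the weight is 2^2 = 4.
Numerator 4*A(h/2) − A(h) = 4*6.2103355330 − 6.2625886324 = 18.5787534996
Extrapolated: 18.5787534996 / 3 = 6.1929178332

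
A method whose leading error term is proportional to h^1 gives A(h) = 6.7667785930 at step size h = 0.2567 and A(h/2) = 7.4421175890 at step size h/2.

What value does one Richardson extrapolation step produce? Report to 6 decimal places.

Order 1 gives 2^r = 2 and 2^r − 1 = 1.
Numerator 2·A(h/2) − A(h) = 2·7.4421175890 − 6.7667785930 = 8.1174565850
R = 8.1174565850/1 = 8.1174565850

8.117457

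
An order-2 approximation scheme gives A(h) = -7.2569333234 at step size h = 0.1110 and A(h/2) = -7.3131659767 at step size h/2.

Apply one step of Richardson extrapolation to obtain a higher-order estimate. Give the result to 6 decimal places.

-7.331910

r = 2: numerator weight 4, denominator 3.
Top: 4(-7.3131659767) − (-7.2569333234) = -21.9957305834
Divide by 2^2 − 1 = 3.
Extrapolated: (-21.9957305834) / 3 = -7.3319101945
Correction |R − A(h/2)| = 1.874e-02; gap |A(h/2) − A(h)| = 5.623e-02.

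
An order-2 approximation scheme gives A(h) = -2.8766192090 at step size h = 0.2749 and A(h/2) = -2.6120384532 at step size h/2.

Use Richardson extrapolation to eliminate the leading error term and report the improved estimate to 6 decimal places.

Leading term ∝ h^2; use weight 4 = 2^2.
Difference of the inputs: -2.6120384532 − (-2.8766192090) = 0.2645807558
Correction (A(h/2) − A(h))/(4 − 1) = 0.2645807558/3 = 0.0881935853
R = -2.6120384532 + 0.0881935853 = -2.5238448679
Gap between inputs: 2.646e-01; correction applied: +0.0881935853.

-2.523845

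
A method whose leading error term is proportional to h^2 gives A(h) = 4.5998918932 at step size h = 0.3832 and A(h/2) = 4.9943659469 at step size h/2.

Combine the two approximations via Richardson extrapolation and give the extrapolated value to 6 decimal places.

Method order is 2; weight 2^2 = 4.
4·4.9943659469 − 4.5998918932 = 15.3775718944
Divide by 2^2 − 1 = 3.
R = 15.3775718944/3 = 5.1258572981

5.125857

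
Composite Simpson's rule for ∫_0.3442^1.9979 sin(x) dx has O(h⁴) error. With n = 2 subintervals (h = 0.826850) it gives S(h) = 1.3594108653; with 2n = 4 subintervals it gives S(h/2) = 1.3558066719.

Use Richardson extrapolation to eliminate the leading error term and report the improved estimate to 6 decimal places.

Leading term ∝ h^4; use weight 16 = 2^4.
Difference of the inputs: 1.3558066719 − 1.3594108653 = -0.0036041934
Correction (A(h/2) − A(h))/(16 − 1) = (-0.0036041934)/15 = -0.0002402796
R = A(h/2) + (A(h/2) − A(h))/15 = 1.3558066719 − 0.0002402796 = 1.3555663923

1.355566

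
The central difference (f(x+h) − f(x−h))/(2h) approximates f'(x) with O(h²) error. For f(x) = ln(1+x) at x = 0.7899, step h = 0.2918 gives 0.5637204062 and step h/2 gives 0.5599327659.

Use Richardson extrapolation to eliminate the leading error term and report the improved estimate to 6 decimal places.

0.558670

r = 2: numerator weight 4, denominator 3.
4*0.5599327659 = 2.2397310636; subtract 0.5637204062 → 1.6760106574
Denominator 4 − 1 = 3.
Result: 0.5586702191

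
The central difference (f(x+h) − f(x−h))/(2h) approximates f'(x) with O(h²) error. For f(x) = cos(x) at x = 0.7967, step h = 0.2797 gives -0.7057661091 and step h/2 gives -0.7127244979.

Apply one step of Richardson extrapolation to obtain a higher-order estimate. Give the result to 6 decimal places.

-0.715044

Error is O(h^2); halving h shrinks it by 2^2 = 4.
4·(-0.7127244979) − (-0.7057661091) = -2.1451318825
(4·(-0.7127244979) − (-0.7057661091))/(4 − 1) = -0.7150439608
Gap between inputs: 6.958e-03; correction applied: −0.0023194629.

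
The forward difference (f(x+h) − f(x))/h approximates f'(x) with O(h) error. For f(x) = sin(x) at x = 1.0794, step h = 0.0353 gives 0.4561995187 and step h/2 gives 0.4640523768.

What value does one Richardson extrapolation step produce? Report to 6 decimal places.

Order 1 gives 2^r = 2 and 2^r − 1 = 1.
Numerator 2×A(h/2) − A(h) = 2×0.4640523768 − 0.4561995187 = 0.4719052349
R = 0.4719052349/1 = 0.4719052349

0.471905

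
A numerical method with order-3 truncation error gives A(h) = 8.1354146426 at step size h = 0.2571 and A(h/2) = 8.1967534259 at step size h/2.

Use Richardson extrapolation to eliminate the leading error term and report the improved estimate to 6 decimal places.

8.205516

The method has order 3: 2^3 = 8.
Difference of the inputs: 8.1967534259 − 8.1354146426 = 0.0613387833
Correction (A(h/2) − A(h))/(8 − 1) = 0.0613387833/7 = 0.0087626833
R = 8.1967534259 + 0.0087626833 = 8.2055161092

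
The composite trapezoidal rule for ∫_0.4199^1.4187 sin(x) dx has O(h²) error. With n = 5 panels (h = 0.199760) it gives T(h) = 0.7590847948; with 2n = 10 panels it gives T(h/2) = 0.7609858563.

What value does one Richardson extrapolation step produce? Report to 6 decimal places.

0.761620

Method order is 2; weight 2^2 = 4.
Numerator 4×A(h/2) − A(h) = 4×0.7609858563 − 0.7590847948 = 2.2848586304
(4×0.7609858563 − 0.7590847948)/(4 − 1) = 0.7616195435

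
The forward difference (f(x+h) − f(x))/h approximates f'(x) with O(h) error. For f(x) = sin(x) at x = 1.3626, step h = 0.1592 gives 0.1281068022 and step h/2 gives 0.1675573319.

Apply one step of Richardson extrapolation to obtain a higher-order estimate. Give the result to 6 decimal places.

r = 1: numerator weight 2, denominator 1.
2 × 0.1675573319 = 0.3351146638; subtract 0.1281068022 → 0.2070078616
Divide by 2^1 − 1 = 1.
So the Richardson estimate is 0.2070078616.

0.207008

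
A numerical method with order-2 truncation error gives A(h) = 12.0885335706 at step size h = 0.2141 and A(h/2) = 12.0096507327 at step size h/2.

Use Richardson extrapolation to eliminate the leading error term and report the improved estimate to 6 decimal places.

11.983356

r = 2, so 2^r = 4.
Difference of the inputs: 12.0096507327 − 12.0885335706 = -0.0788828379
Divide by 2^2 − 1 = 3: (-0.0788828379)/3 = -0.0262942793
R = A(h/2) + (A(h/2) − A(h))/3 = 12.0096507327 − 0.0262942793 = 11.9833564534
Gap between inputs: 7.888e-02; correction applied: −0.0262942793.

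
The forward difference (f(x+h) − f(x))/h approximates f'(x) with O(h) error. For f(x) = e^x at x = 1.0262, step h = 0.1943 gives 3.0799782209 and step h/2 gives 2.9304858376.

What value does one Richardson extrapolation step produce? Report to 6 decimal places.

Error is O(h^1); halving h shrinks it by 2^1 = 2.
Numerator 2·A(h/2) − A(h) = 2·2.9304858376 − 3.0799782209 = 2.7809934543
Extrapolated: 2.7809934543 / 1 = 2.7809934543
Correction |R − A(h/2)| = 1.495e-01; gap |A(h/2) − A(h)| = 1.495e-01.

2.780993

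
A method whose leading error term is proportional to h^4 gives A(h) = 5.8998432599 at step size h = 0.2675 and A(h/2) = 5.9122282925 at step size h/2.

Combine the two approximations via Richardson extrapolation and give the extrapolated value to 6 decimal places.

With r = 4 the leading error scales as h^4, so the weight is 2^4 = 16.
16*5.9122282925 = 94.5956526800; 94.5956526800 − 5.8998432599 = 88.6958094201
Denominator 16 − 1 = 15.
So the Richardson estimate is 5.9130539613.
Shift from A(h/2): +0.0008256688.

5.913054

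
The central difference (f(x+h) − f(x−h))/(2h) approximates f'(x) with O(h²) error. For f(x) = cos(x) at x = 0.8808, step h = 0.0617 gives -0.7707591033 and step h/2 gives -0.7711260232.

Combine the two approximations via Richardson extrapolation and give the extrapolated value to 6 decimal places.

-0.771248

Method order is 2; weight 2^2 = 4.
Difference of the inputs: -0.7711260232 − (-0.7707591033) = -0.0003669199
Divide by 2^2 − 1 = 3: (-0.0003669199)/3 = -0.0001223066
R = -0.7711260232 − 0.0001223066 = -0.7712483298
Correction |R − A(h/2)| = 1.223e-04; gap |A(h/2) − A(h)| = 3.669e-04.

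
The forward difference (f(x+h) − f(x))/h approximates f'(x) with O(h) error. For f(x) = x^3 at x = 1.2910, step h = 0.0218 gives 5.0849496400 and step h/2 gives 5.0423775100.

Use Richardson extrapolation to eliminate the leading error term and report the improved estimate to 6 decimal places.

r = 1, so 2^r = 2.
2 × 5.0423775100 = 10.0847550200; 10.0847550200 − 5.0849496400 = 4.9998053800
4.9998053800 ÷ 1 = 4.9998053800

4.999805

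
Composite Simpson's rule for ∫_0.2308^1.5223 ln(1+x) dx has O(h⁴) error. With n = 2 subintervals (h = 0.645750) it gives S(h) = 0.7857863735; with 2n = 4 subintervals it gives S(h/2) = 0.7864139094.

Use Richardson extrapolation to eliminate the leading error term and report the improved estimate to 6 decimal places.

0.786456

With r = 4 the leading error scales as h^4, so the weight is 2^4 = 16.
16×0.7864139094 = 12.5826225504; 12.5826225504 − 0.7857863735 = 11.7968361769
Denominator 16 − 1 = 15.
(16×0.7864139094 − 0.7857863735)/(16 − 1) = 0.7864557451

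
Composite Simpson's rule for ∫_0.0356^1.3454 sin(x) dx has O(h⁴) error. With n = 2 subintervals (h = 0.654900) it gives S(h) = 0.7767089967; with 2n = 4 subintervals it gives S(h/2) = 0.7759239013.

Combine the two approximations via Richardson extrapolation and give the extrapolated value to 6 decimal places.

Order 4 gives 2^r = 16 and 2^r − 1 = 15.
16×0.7759239013 − 0.7767089967 = 11.6380734241
Divide by 2^4 − 1 = 15.
(16×0.7759239013 − 0.7767089967)/(16 − 1) = 0.7758715616

0.775872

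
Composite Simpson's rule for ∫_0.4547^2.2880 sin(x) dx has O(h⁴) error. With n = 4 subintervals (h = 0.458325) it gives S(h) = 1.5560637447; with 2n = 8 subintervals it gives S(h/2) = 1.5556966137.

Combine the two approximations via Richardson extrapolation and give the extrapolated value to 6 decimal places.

Order 4 gives 2^r = 16 and 2^r − 1 = 15.
Weighted: 24.8911458192 − 1.5560637447 = 23.3350820745
Denominator 16 − 1 = 15.
Extrapolated: 23.3350820745 / 15 = 1.5556721383
Gap between inputs: 3.671e-04; correction applied: −0.0000244754.

1.555672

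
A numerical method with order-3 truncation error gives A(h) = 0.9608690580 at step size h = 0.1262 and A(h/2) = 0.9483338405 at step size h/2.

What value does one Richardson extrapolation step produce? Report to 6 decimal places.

0.946543

r = 3, so 2^r = 8.
8×0.9483338405 = 7.5866707240; 7.5866707240 − 0.9608690580 = 6.6258016660
Extrapolated: 6.6258016660 / 7 = 0.9465430951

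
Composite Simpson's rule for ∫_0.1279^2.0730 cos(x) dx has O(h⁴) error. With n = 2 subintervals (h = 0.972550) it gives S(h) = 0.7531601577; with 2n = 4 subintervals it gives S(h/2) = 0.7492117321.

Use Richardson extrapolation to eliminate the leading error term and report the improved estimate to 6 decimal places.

0.748949

Method order is 4; weight 2^4 = 16.
16 × 0.7492117321 = 11.9873877136; subtract 0.7531601577 → 11.2342275559
Denominator 16 − 1 = 15.
Result: 0.7489485037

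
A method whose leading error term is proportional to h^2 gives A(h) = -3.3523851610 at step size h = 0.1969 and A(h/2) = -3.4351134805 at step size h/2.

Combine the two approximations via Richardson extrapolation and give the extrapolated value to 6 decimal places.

-3.462690

Method order is 2; weight 2^2 = 4.
A(h/2) − A(h) = -3.4351134805 − (-3.3523851610) = -0.0827283195
Divide by 2^2 − 1 = 3: (-0.0827283195)/3 = -0.0275761065
R = -3.4351134805 − 0.0275761065 = -3.4626895870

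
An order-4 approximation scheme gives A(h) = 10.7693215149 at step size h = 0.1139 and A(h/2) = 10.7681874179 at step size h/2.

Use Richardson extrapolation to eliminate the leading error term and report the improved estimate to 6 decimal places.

The method has order 4: 2^4 = 16.
Numerator 16*A(h/2) − A(h) = 16*10.7681874179 − 10.7693215149 = 161.5216771715
R = 161.5216771715/15 = 10.7681118114

10.768112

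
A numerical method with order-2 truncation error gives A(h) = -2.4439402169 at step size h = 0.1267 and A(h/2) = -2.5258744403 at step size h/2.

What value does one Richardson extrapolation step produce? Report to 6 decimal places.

-2.553186

Method order is 2; weight 2^2 = 4.
4×(-2.5258744403) − (-2.4439402169) = -7.6595575443
Divide by 2^2 − 1 = 3.
(-7.6595575443) ÷ 3 = -2.5531858481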